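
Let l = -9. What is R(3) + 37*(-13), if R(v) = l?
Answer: -490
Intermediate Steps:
R(v) = -9
R(3) + 37*(-13) = -9 + 37*(-13) = -9 - 481 = -490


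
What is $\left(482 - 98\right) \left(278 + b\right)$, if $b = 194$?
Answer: $181248$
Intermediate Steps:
$\left(482 - 98\right) \left(278 + b\right) = \left(482 - 98\right) \left(278 + 194\right) = 384 \cdot 472 = 181248$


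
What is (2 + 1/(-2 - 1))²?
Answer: 25/9 ≈ 2.7778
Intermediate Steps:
(2 + 1/(-2 - 1))² = (2 + 1/(-3))² = (2 - ⅓)² = (5/3)² = 25/9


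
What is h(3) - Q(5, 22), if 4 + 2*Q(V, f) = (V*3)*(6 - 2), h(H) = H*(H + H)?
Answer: -10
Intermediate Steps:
h(H) = 2*H**2 (h(H) = H*(2*H) = 2*H**2)
Q(V, f) = -2 + 6*V (Q(V, f) = -2 + ((V*3)*(6 - 2))/2 = -2 + ((3*V)*4)/2 = -2 + (12*V)/2 = -2 + 6*V)
h(3) - Q(5, 22) = 2*3**2 - (-2 + 6*5) = 2*9 - (-2 + 30) = 18 - 1*28 = 18 - 28 = -10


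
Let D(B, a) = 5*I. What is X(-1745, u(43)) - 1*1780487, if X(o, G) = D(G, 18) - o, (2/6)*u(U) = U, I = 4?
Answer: -1778722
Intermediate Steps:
D(B, a) = 20 (D(B, a) = 5*4 = 20)
u(U) = 3*U
X(o, G) = 20 - o
X(-1745, u(43)) - 1*1780487 = (20 - 1*(-1745)) - 1*1780487 = (20 + 1745) - 1780487 = 1765 - 1780487 = -1778722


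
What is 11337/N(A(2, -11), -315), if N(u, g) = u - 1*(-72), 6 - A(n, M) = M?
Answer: 11337/89 ≈ 127.38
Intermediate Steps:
A(n, M) = 6 - M
N(u, g) = 72 + u (N(u, g) = u + 72 = 72 + u)
11337/N(A(2, -11), -315) = 11337/(72 + (6 - 1*(-11))) = 11337/(72 + (6 + 11)) = 11337/(72 + 17) = 11337/89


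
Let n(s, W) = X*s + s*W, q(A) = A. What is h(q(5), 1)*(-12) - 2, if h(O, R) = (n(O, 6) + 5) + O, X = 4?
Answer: -722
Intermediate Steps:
n(s, W) = 4*s + W*s (n(s, W) = 4*s + s*W = 4*s + W*s)
h(O, R) = 5 + 11*O (h(O, R) = (O*(4 + 6) + 5) + O = (O*10 + 5) + O = (10*O + 5) + O = (5 + 10*O) + O = 5 + 11*O)
h(q(5), 1)*(-12) - 2 = (5 + 11*5)*(-12) - 2 = (5 + 55)*(-12) - 2 = 60*(-12) - 2 = -720 - 2 = -722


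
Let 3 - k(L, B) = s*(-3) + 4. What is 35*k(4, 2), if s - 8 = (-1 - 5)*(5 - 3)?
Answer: -455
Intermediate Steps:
s = -4 (s = 8 + (-1 - 5)*(5 - 3) = 8 - 6*2 = 8 - 12 = -4)
k(L, B) = -13 (k(L, B) = 3 - (-4*(-3) + 4) = 3 - (12 + 4) = 3 - 1*16 = 3 - 16 = -13)
35*k(4, 2) = 35*(-13) = -455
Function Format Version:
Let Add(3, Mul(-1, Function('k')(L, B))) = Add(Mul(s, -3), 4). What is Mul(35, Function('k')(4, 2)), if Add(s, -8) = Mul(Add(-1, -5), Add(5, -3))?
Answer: -455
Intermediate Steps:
s = -4 (s = Add(8, Mul(Add(-1, -5), Add(5, -3))) = Add(8, Mul(-6, 2)) = Add(8, -12) = -4)
Function('k')(L, B) = -13 (Function('k')(L, B) = Add(3, Mul(-1, Add(Mul(-4, -3), 4))) = Add(3, Mul(-1, Add(12, 4))) = Add(3, Mul(-1, 16)) = Add(3, -16) = -13)
Mul(35, Function('k')(4, 2)) = Mul(35, -13) = -455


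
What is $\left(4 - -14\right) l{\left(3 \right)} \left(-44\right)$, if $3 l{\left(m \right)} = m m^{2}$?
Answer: $-7128$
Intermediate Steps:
$l{\left(m \right)} = \frac{m^{3}}{3}$ ($l{\left(m \right)} = \frac{m m^{2}}{3} = \frac{m^{3}}{3}$)
$\left(4 - -14\right) l{\left(3 \right)} \left(-44\right) = \left(4 - -14\right) \frac{3^{3}}{3} \left(-44\right) = \left(4 + 14\right) \frac{1}{3} \cdot 27 \left(-44\right) = 18 \cdot 9 \left(-44\right) = 162 \left(-44\right) = -7128$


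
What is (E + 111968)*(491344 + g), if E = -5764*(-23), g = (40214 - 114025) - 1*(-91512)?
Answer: 124481864300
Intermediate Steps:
g = 17701 (g = -73811 + 91512 = 17701)
E = 132572
(E + 111968)*(491344 + g) = (132572 + 111968)*(491344 + 17701) = 244540*509045 = 124481864300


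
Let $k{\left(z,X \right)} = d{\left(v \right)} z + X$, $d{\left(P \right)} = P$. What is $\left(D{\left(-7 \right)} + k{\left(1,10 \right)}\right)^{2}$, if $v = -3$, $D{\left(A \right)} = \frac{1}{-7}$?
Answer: $\frac{2304}{49} \approx 47.02$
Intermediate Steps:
$D{\left(A \right)} = - \frac{1}{7}$
$k{\left(z,X \right)} = X - 3 z$ ($k{\left(z,X \right)} = - 3 z + X = X - 3 z$)
$\left(D{\left(-7 \right)} + k{\left(1,10 \right)}\right)^{2} = \left(- \frac{1}{7} + \left(10 - 3\right)\right)^{2} = \left(- \frac{1}{7} + 7\right)^{2} = \left(\frac{48}{7}\right)^{2} = \frac{2304}{49}$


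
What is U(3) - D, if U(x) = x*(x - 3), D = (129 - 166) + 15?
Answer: 22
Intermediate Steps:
D = -22 (D = -37 + 15 = -22)
U(x) = x*(-3 + x)
U(3) - D = 3*(-3 + 3) - 1*(-22) = 3*0 + 22 = 0 + 22 = 22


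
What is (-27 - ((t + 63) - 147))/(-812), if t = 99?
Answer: 3/58 ≈ 0.051724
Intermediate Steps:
(-27 - ((t + 63) - 147))/(-812) = (-27 - ((99 + 63) - 147))/(-812) = (-27 - (162 - 147))*(-1/812) = (-27 - 1*15)*(-1/812) = (-27 - 15)*(-1/812) = -42*(-1/812) = 3/58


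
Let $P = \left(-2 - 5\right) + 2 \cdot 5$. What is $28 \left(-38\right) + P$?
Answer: $-1061$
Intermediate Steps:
$P = 3$ ($P = -7 + 10 = 3$)
$28 \left(-38\right) + P = 28 \left(-38\right) + 3 = -1064 + 3 = -1061$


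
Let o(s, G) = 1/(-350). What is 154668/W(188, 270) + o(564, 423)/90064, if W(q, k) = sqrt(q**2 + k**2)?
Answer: -1/31522400 + 77334*sqrt(27061)/27061 ≈ 470.11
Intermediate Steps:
o(s, G) = -1/350
W(q, k) = sqrt(k**2 + q**2)
154668/W(188, 270) + o(564, 423)/90064 = 154668/(sqrt(270**2 + 188**2)) - 1/350/90064 = 154668/(sqrt(72900 + 35344)) - 1/350*1/90064 = 154668/(sqrt(108244)) - 1/31522400 = 154668/((2*sqrt(27061))) - 1/31522400 = 154668*(sqrt(27061)/54122) - 1/31522400 = 77334*sqrt(27061)/27061 - 1/31522400 = -1/31522400 + 77334*sqrt(27061)/27061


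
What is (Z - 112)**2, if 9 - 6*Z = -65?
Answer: 89401/9 ≈ 9933.4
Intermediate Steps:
Z = 37/3 (Z = 3/2 - 1/6*(-65) = 3/2 + 65/6 = 37/3 ≈ 12.333)
(Z - 112)**2 = (37/3 - 112)**2 = (-299/3)**2 = 89401/9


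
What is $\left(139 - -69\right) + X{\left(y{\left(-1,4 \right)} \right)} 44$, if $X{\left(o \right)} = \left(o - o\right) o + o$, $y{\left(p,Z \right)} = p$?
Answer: $164$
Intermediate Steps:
$X{\left(o \right)} = o$ ($X{\left(o \right)} = 0 o + o = 0 + o = o$)
$\left(139 - -69\right) + X{\left(y{\left(-1,4 \right)} \right)} 44 = \left(139 - -69\right) - 44 = \left(139 + 69\right) - 44 = 208 - 44 = 164$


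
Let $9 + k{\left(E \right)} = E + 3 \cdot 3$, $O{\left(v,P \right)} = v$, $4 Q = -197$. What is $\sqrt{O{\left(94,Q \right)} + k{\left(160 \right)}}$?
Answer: $\sqrt{254} \approx 15.937$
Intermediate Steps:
$Q = - \frac{197}{4}$ ($Q = \frac{1}{4} \left(-197\right) = - \frac{197}{4} \approx -49.25$)
$k{\left(E \right)} = E$ ($k{\left(E \right)} = -9 + \left(E + 3 \cdot 3\right) = -9 + \left(E + 9\right) = -9 + \left(9 + E\right) = E$)
$\sqrt{O{\left(94,Q \right)} + k{\left(160 \right)}} = \sqrt{94 + 160} = \sqrt{254}$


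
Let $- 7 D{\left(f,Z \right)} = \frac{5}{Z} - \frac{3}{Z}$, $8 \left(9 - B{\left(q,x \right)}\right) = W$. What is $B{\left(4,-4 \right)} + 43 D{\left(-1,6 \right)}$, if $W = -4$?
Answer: $\frac{313}{42} \approx 7.4524$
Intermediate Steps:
$B{\left(q,x \right)} = \frac{19}{2}$ ($B{\left(q,x \right)} = 9 - - \frac{1}{2} = 9 + \frac{1}{2} = \frac{19}{2}$)
$D{\left(f,Z \right)} = - \frac{2}{7 Z}$ ($D{\left(f,Z \right)} = - \frac{\frac{5}{Z} - \frac{3}{Z}}{7} = - \frac{2 \frac{1}{Z}}{7} = - \frac{2}{7 Z}$)
$B{\left(4,-4 \right)} + 43 D{\left(-1,6 \right)} = \frac{19}{2} + 43 \left(- \frac{2}{7 \cdot 6}\right) = \frac{19}{2} + 43 \left(\left(- \frac{2}{7}\right) \frac{1}{6}\right) = \frac{19}{2} + 43 \left(- \frac{1}{21}\right) = \frac{19}{2} - \frac{43}{21} = \frac{313}{42}$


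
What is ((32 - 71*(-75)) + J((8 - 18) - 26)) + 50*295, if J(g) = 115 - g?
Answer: 20258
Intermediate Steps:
((32 - 71*(-75)) + J((8 - 18) - 26)) + 50*295 = ((32 - 71*(-75)) + (115 - ((8 - 18) - 26))) + 50*295 = ((32 + 5325) + (115 - (-10 - 26))) + 14750 = (5357 + (115 - 1*(-36))) + 14750 = (5357 + (115 + 36)) + 14750 = (5357 + 151) + 14750 = 5508 + 14750 = 20258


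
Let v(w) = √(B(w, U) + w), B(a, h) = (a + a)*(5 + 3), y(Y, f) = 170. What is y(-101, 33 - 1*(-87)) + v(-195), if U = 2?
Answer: 170 + I*√3315 ≈ 170.0 + 57.576*I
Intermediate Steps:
B(a, h) = 16*a (B(a, h) = (2*a)*8 = 16*a)
v(w) = √17*√w (v(w) = √(16*w + w) = √(17*w) = √17*√w)
y(-101, 33 - 1*(-87)) + v(-195) = 170 + √17*√(-195) = 170 + √17*(I*√195) = 170 + I*√3315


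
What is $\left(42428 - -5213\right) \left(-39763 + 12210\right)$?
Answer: $-1312652473$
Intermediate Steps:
$\left(42428 - -5213\right) \left(-39763 + 12210\right) = \left(42428 + \left(-33 + 5246\right)\right) \left(-27553\right) = \left(42428 + 5213\right) \left(-27553\right) = 47641 \left(-27553\right) = -1312652473$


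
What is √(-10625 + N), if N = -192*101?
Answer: I*√30017 ≈ 173.25*I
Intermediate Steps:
N = -19392
√(-10625 + N) = √(-10625 - 19392) = √(-30017) = I*√30017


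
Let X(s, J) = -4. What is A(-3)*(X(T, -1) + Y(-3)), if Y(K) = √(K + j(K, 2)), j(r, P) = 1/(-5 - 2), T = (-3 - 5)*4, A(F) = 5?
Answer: -20 + 5*I*√154/7 ≈ -20.0 + 8.8641*I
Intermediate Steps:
T = -32 (T = -8*4 = -32)
j(r, P) = -⅐ (j(r, P) = 1/(-7) = -⅐)
Y(K) = √(-⅐ + K) (Y(K) = √(K - ⅐) = √(-⅐ + K))
A(-3)*(X(T, -1) + Y(-3)) = 5*(-4 + √(-7 + 49*(-3))/7) = 5*(-4 + √(-7 - 147)/7) = 5*(-4 + √(-154)/7) = 5*(-4 + (I*√154)/7) = 5*(-4 + I*√154/7) = -20 + 5*I*√154/7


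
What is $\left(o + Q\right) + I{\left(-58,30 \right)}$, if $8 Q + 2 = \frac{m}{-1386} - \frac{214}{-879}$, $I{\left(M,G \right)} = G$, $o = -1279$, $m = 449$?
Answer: $- \frac{4058576101}{3248784} \approx -1249.3$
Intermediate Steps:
$Q = - \frac{844885}{3248784}$ ($Q = - \frac{1}{4} + \frac{\frac{449}{-1386} - \frac{214}{-879}}{8} = - \frac{1}{4} + \frac{449 \left(- \frac{1}{1386}\right) - - \frac{214}{879}}{8} = - \frac{1}{4} + \frac{- \frac{449}{1386} + \frac{214}{879}}{8} = - \frac{1}{4} + \frac{1}{8} \left(- \frac{32689}{406098}\right) = - \frac{1}{4} - \frac{32689}{3248784} = - \frac{844885}{3248784} \approx -0.26006$)
$\left(o + Q\right) + I{\left(-58,30 \right)} = \left(-1279 - \frac{844885}{3248784}\right) + 30 = - \frac{4156039621}{3248784} + 30 = - \frac{4058576101}{3248784}$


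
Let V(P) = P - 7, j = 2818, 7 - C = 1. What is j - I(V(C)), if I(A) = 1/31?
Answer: 87357/31 ≈ 2818.0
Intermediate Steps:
C = 6 (C = 7 - 1*1 = 7 - 1 = 6)
V(P) = -7 + P
I(A) = 1/31
j - I(V(C)) = 2818 - 1*1/31 = 2818 - 1/31 = 87357/31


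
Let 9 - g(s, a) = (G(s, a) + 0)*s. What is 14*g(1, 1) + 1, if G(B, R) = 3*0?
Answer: 127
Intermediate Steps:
G(B, R) = 0
g(s, a) = 9 (g(s, a) = 9 - (0 + 0)*s = 9 - 0*s = 9 - 1*0 = 9 + 0 = 9)
14*g(1, 1) + 1 = 14*9 + 1 = 126 + 1 = 127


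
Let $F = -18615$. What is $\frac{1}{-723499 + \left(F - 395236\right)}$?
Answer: $- \frac{1}{1137350} \approx -8.7924 \cdot 10^{-7}$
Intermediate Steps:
$\frac{1}{-723499 + \left(F - 395236\right)} = \frac{1}{-723499 - 413851} = \frac{1}{-1137350} = - \frac{1}{1137350}$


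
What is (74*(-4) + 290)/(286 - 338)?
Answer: 3/26 ≈ 0.11538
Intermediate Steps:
(74*(-4) + 290)/(286 - 338) = (-296 + 290)/(-52) = -6*(-1/52) = 3/26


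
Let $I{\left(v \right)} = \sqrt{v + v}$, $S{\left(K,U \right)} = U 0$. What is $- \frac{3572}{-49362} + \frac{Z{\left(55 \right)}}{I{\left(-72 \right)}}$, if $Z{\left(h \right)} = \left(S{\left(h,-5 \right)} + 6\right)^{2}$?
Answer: $\frac{94}{1299} - 3 i \approx 0.072363 - 3.0 i$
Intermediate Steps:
$S{\left(K,U \right)} = 0$
$Z{\left(h \right)} = 36$ ($Z{\left(h \right)} = \left(0 + 6\right)^{2} = 6^{2} = 36$)
$I{\left(v \right)} = \sqrt{2} \sqrt{v}$ ($I{\left(v \right)} = \sqrt{2 v} = \sqrt{2} \sqrt{v}$)
$- \frac{3572}{-49362} + \frac{Z{\left(55 \right)}}{I{\left(-72 \right)}} = - \frac{3572}{-49362} + \frac{36}{\sqrt{2} \sqrt{-72}} = \left(-3572\right) \left(- \frac{1}{49362}\right) + \frac{36}{\sqrt{2} \cdot 6 i \sqrt{2}} = \frac{94}{1299} + \frac{36}{12 i} = \frac{94}{1299} + 36 \left(- \frac{i}{12}\right) = \frac{94}{1299} - 3 i$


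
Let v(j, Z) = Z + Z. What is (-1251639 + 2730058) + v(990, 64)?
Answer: 1478547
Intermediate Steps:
v(j, Z) = 2*Z
(-1251639 + 2730058) + v(990, 64) = (-1251639 + 2730058) + 2*64 = 1478419 + 128 = 1478547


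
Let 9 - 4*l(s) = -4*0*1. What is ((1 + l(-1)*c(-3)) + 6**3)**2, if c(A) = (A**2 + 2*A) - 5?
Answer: 180625/4 ≈ 45156.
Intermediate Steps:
c(A) = -5 + A**2 + 2*A
l(s) = 9/4 (l(s) = 9/4 - (-4*0)/4 = 9/4 - 0 = 9/4 - 1/4*0 = 9/4 + 0 = 9/4)
((1 + l(-1)*c(-3)) + 6**3)**2 = ((1 + 9*(-5 + (-3)**2 + 2*(-3))/4) + 6**3)**2 = ((1 + 9*(-5 + 9 - 6)/4) + 216)**2 = ((1 + (9/4)*(-2)) + 216)**2 = ((1 - 9/2) + 216)**2 = (-7/2 + 216)**2 = (425/2)**2 = 180625/4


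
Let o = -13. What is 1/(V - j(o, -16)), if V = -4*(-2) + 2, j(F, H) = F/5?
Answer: 5/63 ≈ 0.079365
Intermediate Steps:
j(F, H) = F/5 (j(F, H) = F*(⅕) = F/5)
V = 10 (V = 8 + 2 = 10)
1/(V - j(o, -16)) = 1/(10 - (-13)/5) = 1/(10 - 1*(-13/5)) = 1/(10 + 13/5) = 1/(63/5) = 5/63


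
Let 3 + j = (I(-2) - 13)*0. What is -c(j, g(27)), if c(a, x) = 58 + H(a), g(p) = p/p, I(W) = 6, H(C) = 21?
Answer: -79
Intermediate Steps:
g(p) = 1
j = -3 (j = -3 + (6 - 13)*0 = -3 - 7*0 = -3 + 0 = -3)
c(a, x) = 79 (c(a, x) = 58 + 21 = 79)
-c(j, g(27)) = -1*79 = -79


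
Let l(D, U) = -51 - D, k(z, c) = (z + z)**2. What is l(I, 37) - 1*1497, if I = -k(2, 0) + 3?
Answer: -1535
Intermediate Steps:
k(z, c) = 4*z**2 (k(z, c) = (2*z)**2 = 4*z**2)
I = -13 (I = -4*2**2 + 3 = -4*4 + 3 = -1*16 + 3 = -16 + 3 = -13)
l(I, 37) - 1*1497 = (-51 - 1*(-13)) - 1*1497 = (-51 + 13) - 1497 = -38 - 1497 = -1535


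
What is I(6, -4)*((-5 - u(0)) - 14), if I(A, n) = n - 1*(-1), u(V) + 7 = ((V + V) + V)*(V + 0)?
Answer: 36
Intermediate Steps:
u(V) = -7 + 3*V² (u(V) = -7 + ((V + V) + V)*(V + 0) = -7 + (2*V + V)*V = -7 + (3*V)*V = -7 + 3*V²)
I(A, n) = 1 + n (I(A, n) = n + 1 = 1 + n)
I(6, -4)*((-5 - u(0)) - 14) = (1 - 4)*((-5 - (-7 + 3*0²)) - 14) = -3*((-5 - (-7 + 3*0)) - 14) = -3*((-5 - (-7 + 0)) - 14) = -3*((-5 - 1*(-7)) - 14) = -3*((-5 + 7) - 14) = -3*(2 - 14) = -3*(-12) = 36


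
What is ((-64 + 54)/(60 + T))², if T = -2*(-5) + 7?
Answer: 100/5929 ≈ 0.016866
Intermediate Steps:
T = 17 (T = 10 + 7 = 17)
((-64 + 54)/(60 + T))² = ((-64 + 54)/(60 + 17))² = (-10/77)² = 100/5929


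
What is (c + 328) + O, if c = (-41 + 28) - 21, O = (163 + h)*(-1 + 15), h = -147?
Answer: 518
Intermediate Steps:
O = 224 (O = (163 - 147)*(-1 + 15) = 16*14 = 224)
c = -34 (c = -13 - 21 = -34)
(c + 328) + O = (-34 + 328) + 224 = 294 + 224 = 518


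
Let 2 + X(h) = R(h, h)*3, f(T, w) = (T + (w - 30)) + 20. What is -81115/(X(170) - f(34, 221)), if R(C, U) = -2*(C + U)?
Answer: 81115/2287 ≈ 35.468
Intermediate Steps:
f(T, w) = -10 + T + w (f(T, w) = (T + (-30 + w)) + 20 = (-30 + T + w) + 20 = -10 + T + w)
R(C, U) = -2*C - 2*U
X(h) = -2 - 12*h (X(h) = -2 + (-2*h - 2*h)*3 = -2 - 4*h*3 = -2 - 12*h)
-81115/(X(170) - f(34, 221)) = -81115/((-2 - 12*170) - (-10 + 34 + 221)) = -81115/((-2 - 2040) - 1*245) = -81115/(-2042 - 245) = -81115/(-2287) = -81115*(-1/2287) = 81115/2287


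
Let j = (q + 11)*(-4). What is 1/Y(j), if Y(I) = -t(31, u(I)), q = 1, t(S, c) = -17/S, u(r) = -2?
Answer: 31/17 ≈ 1.8235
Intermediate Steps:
j = -48 (j = (1 + 11)*(-4) = 12*(-4) = -48)
Y(I) = 17/31 (Y(I) = -(-17)/31 = -1*(-17/31) = 17/31)
1/Y(j) = 1/(17/31) = 31/17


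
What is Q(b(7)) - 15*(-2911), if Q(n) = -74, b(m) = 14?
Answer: 43591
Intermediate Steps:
Q(b(7)) - 15*(-2911) = -74 - 15*(-2911) = -74 + 43665 = 43591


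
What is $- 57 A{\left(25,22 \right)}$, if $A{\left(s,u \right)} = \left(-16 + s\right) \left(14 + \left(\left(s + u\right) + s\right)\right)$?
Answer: $-44118$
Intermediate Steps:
$A{\left(s,u \right)} = \left(-16 + s\right) \left(14 + u + 2 s\right)$ ($A{\left(s,u \right)} = \left(-16 + s\right) \left(14 + \left(u + 2 s\right)\right) = \left(-16 + s\right) \left(14 + u + 2 s\right)$)
$- 57 A{\left(25,22 \right)} = - 57 \left(-224 - 450 - 352 + 2 \cdot 25^{2} + 25 \cdot 22\right) = - 57 \left(-224 - 450 - 352 + 2 \cdot 625 + 550\right) = - 57 \left(-224 - 450 - 352 + 1250 + 550\right) = \left(-57\right) 774 = -44118$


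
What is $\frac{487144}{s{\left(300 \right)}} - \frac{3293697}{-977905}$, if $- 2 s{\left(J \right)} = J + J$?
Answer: $- \frac{23769622211}{14668575} \approx -1620.4$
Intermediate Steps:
$s{\left(J \right)} = - J$ ($s{\left(J \right)} = - \frac{J + J}{2} = - \frac{2 J}{2} = - J$)
$\frac{487144}{s{\left(300 \right)}} - \frac{3293697}{-977905} = \frac{487144}{\left(-1\right) 300} - \frac{3293697}{-977905} = \frac{487144}{-300} - - \frac{3293697}{977905} = 487144 \left(- \frac{1}{300}\right) + \frac{3293697}{977905} = - \frac{121786}{75} + \frac{3293697}{977905} = - \frac{23769622211}{14668575}$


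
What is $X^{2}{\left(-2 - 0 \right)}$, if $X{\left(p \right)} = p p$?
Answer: $16$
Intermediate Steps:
$X{\left(p \right)} = p^{2}$
$X^{2}{\left(-2 - 0 \right)} = \left(\left(-2 - 0\right)^{2}\right)^{2} = \left(\left(-2 + 0\right)^{2}\right)^{2} = \left(\left(-2\right)^{2}\right)^{2} = 4^{2} = 16$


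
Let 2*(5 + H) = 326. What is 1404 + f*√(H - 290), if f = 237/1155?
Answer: 1404 + 158*I*√33/385 ≈ 1404.0 + 2.3575*I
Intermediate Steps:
f = 79/385 (f = 237*(1/1155) = 79/385 ≈ 0.20519)
H = 158 (H = -5 + (½)*326 = -5 + 163 = 158)
1404 + f*√(H - 290) = 1404 + 79*√(158 - 290)/385 = 1404 + 79*√(-132)/385 = 1404 + 79*(2*I*√33)/385 = 1404 + 158*I*√33/385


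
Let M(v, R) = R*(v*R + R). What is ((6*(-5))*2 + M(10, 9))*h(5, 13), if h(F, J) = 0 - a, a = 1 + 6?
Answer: -5817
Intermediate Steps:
a = 7
M(v, R) = R*(R + R*v) (M(v, R) = R*(R*v + R) = R*(R + R*v))
h(F, J) = -7 (h(F, J) = 0 - 1*7 = 0 - 7 = -7)
((6*(-5))*2 + M(10, 9))*h(5, 13) = ((6*(-5))*2 + 9²*(1 + 10))*(-7) = (-30*2 + 81*11)*(-7) = (-60 + 891)*(-7) = 831*(-7) = -5817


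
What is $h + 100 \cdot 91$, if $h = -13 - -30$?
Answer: $9117$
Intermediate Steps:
$h = 17$ ($h = -13 + 30 = 17$)
$h + 100 \cdot 91 = 17 + 100 \cdot 91 = 17 + 9100 = 9117$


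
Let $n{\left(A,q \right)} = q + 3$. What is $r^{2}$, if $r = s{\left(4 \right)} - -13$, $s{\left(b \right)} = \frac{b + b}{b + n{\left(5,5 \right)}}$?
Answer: $\frac{1681}{9} \approx 186.78$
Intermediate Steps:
$n{\left(A,q \right)} = 3 + q$
$s{\left(b \right)} = \frac{2 b}{8 + b}$ ($s{\left(b \right)} = \frac{b + b}{b + \left(3 + 5\right)} = \frac{2 b}{b + 8} = \frac{2 b}{8 + b}$)
$r = \frac{41}{3}$ ($r = 2 \cdot 4 \frac{1}{8 + 4} - -13 = 2 \cdot 4 \cdot \frac{1}{12} + 13 = \frac{2}{3} + 13 = \frac{41}{3} \approx 13.667$)
$r^{2} = \left(\frac{41}{3}\right)^{2} = \frac{1681}{9}$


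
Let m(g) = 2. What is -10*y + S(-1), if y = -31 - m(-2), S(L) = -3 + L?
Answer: 326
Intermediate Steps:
y = -33 (y = -31 - 1*2 = -31 - 2 = -33)
-10*y + S(-1) = -10*(-33) + (-3 - 1) = 330 - 4 = 326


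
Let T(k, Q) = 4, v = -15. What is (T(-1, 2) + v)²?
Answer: 121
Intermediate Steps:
(T(-1, 2) + v)² = (4 - 15)² = (-11)² = 121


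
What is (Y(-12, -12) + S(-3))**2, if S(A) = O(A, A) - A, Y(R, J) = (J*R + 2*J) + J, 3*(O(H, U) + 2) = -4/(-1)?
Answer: 109561/9 ≈ 12173.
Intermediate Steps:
O(H, U) = -2/3 (O(H, U) = -2 + (-4/(-1))/3 = -2 + (-4*(-1))/3 = -2 + (1/3)*4 = -2 + 4/3 = -2/3)
Y(R, J) = 3*J + J*R (Y(R, J) = (2*J + J*R) + J = 3*J + J*R)
S(A) = -2/3 - A
(Y(-12, -12) + S(-3))**2 = (-12*(3 - 12) + (-2/3 - 1*(-3)))**2 = (-12*(-9) + (-2/3 + 3))**2 = (108 + 7/3)**2 = (331/3)**2 = 109561/9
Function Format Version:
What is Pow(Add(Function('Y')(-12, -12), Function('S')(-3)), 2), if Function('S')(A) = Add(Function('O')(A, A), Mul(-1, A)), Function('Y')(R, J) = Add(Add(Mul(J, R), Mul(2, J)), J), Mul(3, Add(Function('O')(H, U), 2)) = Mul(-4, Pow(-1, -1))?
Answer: Rational(109561, 9) ≈ 12173.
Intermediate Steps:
Function('O')(H, U) = Rational(-2, 3) (Function('O')(H, U) = Add(-2, Mul(Rational(1, 3), Mul(-4, Pow(-1, -1)))) = Add(-2, Mul(Rational(1, 3), Mul(-4, -1))) = Add(-2, Mul(Rational(1, 3), 4)) = Add(-2, Rational(4, 3)) = Rational(-2, 3))
Function('Y')(R, J) = Add(Mul(3, J), Mul(J, R)) (Function('Y')(R, J) = Add(Add(Mul(2, J), Mul(J, R)), J) = Add(Mul(3, J), Mul(J, R)))
Function('S')(A) = Add(Rational(-2, 3), Mul(-1, A))
Pow(Add(Function('Y')(-12, -12), Function('S')(-3)), 2) = Pow(Add(Mul(-12, Add(3, -12)), Add(Rational(-2, 3), Mul(-1, -3))), 2) = Pow(Add(Mul(-12, -9), Add(Rational(-2, 3), 3)), 2) = Pow(Add(108, Rational(7, 3)), 2) = Pow(Rational(331, 3), 2) = Rational(109561, 9)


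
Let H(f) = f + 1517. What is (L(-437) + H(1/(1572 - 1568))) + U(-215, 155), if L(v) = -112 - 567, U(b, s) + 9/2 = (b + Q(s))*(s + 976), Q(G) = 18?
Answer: -887893/4 ≈ -2.2197e+5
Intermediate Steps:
U(b, s) = -9/2 + (18 + b)*(976 + s) (U(b, s) = -9/2 + (b + 18)*(s + 976) = -9/2 + (18 + b)*(976 + s))
H(f) = 1517 + f
L(v) = -679
(L(-437) + H(1/(1572 - 1568))) + U(-215, 155) = (-679 + (1517 + 1/(1572 - 1568))) + (35127/2 + 18*155 + 976*(-215) - 215*155) = (-679 + (1517 + 1/4)) + (35127/2 + 2790 - 209840 - 33325) = (-679 + (1517 + 1/4)) - 445623/2 = (-679 + 6069/4) - 445623/2 = 3353/4 - 445623/2 = -887893/4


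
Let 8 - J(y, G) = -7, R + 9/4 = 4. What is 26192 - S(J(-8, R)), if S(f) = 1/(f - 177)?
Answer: 4243105/162 ≈ 26192.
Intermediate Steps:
R = 7/4 (R = -9/4 + 4 = 7/4 ≈ 1.7500)
J(y, G) = 15 (J(y, G) = 8 - 1*(-7) = 8 + 7 = 15)
S(f) = 1/(-177 + f)
26192 - S(J(-8, R)) = 26192 - 1/(-177 + 15) = 26192 - 1/(-162) = 26192 - 1*(-1/162) = 26192 + 1/162 = 4243105/162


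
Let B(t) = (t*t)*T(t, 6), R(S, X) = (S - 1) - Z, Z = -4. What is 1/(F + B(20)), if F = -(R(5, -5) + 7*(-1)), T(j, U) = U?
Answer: 1/2399 ≈ 0.00041684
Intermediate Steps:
R(S, X) = 3 + S (R(S, X) = (S - 1) - 1*(-4) = (-1 + S) + 4 = 3 + S)
B(t) = 6*t**2 (B(t) = (t*t)*6 = t**2*6 = 6*t**2)
F = -1 (F = -((3 + 5) + 7*(-1)) = -(8 - 7) = -1*1 = -1)
1/(F + B(20)) = 1/(-1 + 6*20**2) = 1/(-1 + 6*400) = 1/(-1 + 2400) = 1/2399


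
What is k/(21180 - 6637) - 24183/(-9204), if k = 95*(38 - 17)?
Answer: 123351783/44617924 ≈ 2.7646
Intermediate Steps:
k = 1995 (k = 95*21 = 1995)
k/(21180 - 6637) - 24183/(-9204) = 1995/(21180 - 6637) - 24183/(-9204) = 1995/14543 - 24183*(-1/9204) = 1995*(1/14543) + 8061/3068 = 1995/14543 + 8061/3068 = 123351783/44617924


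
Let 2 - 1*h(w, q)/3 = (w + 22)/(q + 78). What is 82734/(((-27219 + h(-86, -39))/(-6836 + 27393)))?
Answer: -22109916894/353705 ≈ -62510.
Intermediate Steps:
h(w, q) = 6 - 3*(22 + w)/(78 + q) (h(w, q) = 6 - 3*(w + 22)/(q + 78) = 6 - 3*(22 + w)/(78 + q))
82734/(((-27219 + h(-86, -39))/(-6836 + 27393))) = 82734/(((-27219 + 3*(134 - 1*(-86) + 2*(-39))/(78 - 39))/(-6836 + 27393))) = 82734/(((-27219 + 3*(134 + 86 - 78)/39)/20557)) = 82734/(((-27219 + 3*(1/39)*142)*(1/20557))) = 82734/(((-27219 + 142/13)*(1/20557))) = 82734/((-353705/13*1/20557)) = 82734/(-353705/267241) = 82734*(-267241/353705) = -22109916894/353705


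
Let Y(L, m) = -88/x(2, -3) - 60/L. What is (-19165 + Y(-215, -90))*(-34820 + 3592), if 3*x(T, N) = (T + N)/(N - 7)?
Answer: 29279466484/43 ≈ 6.8092e+8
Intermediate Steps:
x(T, N) = (N + T)/(3*(-7 + N)) (x(T, N) = ((T + N)/(N - 7))/3 = ((N + T)/(-7 + N))/3 = (N + T)/(3*(-7 + N)))
Y(L, m) = -2640 - 60/L (Y(L, m) = -88*3*(-7 - 3)/(-3 + 2) - 60/L = -88/((⅓)*(-1)/(-10)) - 60/L = -88/((⅓)*(-⅒)*(-1)) - 60/L = -88/1/30 - 60/L = -88*30 - 60/L = -2640 - 60/L)
(-19165 + Y(-215, -90))*(-34820 + 3592) = (-19165 + (-2640 - 60/(-215)))*(-34820 + 3592) = (-19165 + (-2640 - 60*(-1/215)))*(-31228) = (-19165 + (-2640 + 12/43))*(-31228) = (-19165 - 113508/43)*(-31228) = -937603/43*(-31228) = 29279466484/43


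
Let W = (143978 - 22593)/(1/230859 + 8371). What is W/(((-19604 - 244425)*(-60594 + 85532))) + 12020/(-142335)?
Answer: -6117892957595243171285/72445114094048588212092 ≈ -0.084449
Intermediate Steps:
W = 5604563943/386504138 (W = 121385/(1/230859 + 8371) = 121385/(1932520690/230859) = 121385*(230859/1932520690) = 5604563943/386504138 ≈ 14.501)
W/(((-19604 - 244425)*(-60594 + 85532))) + 12020/(-142335) = 5604563943/(386504138*(((-19604 - 244425)*(-60594 + 85532)))) + 12020/(-142335) = 5604563943/(386504138*((-264029*24938))) + 12020*(-1/142335) = (5604563943/386504138)/(-6584355202) - 2404/28467 = (5604563943/386504138)*(-1/6584355202) - 2404/28467 = -5604563943/2544880531634825876 - 2404/28467 = -6117892957595243171285/72445114094048588212092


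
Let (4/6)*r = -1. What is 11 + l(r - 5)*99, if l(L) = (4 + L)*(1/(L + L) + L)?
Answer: 85217/52 ≈ 1638.8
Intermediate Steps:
r = -3/2 (r = (3/2)*(-1) = -3/2 ≈ -1.5000)
l(L) = (4 + L)*(L + 1/(2*L)) (l(L) = (4 + L)*(1/(2*L) + L) = (4 + L)*(L + 1/(2*L)))
11 + l(r - 5)*99 = 11 + (1/2 + (-3/2 - 5)**2 + 2/(-3/2 - 5) + 4*(-3/2 - 5))*99 = 11 + (1/2 + (-13/2)**2 + 2/(-13/2) + 4*(-13/2))*99 = 11 + (1/2 + 169/4 + 2*(-2/13) - 26)*99 = 11 + (1/2 + 169/4 - 4/13 - 26)*99 = 11 + (855/52)*99 = 11 + 84645/52 = 85217/52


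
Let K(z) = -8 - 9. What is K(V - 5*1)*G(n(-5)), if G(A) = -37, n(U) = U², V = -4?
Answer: 629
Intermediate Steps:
K(z) = -17
K(V - 5*1)*G(n(-5)) = -17*(-37) = 629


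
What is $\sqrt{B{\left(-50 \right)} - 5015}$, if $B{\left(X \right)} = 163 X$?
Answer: $i \sqrt{13165} \approx 114.74 i$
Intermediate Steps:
$\sqrt{B{\left(-50 \right)} - 5015} = \sqrt{163 \left(-50\right) - 5015} = \sqrt{-8150 - 5015} = \sqrt{-13165} = i \sqrt{13165}$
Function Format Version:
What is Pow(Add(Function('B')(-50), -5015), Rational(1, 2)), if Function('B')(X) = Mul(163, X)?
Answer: Mul(I, Pow(13165, Rational(1, 2))) ≈ Mul(114.74, I)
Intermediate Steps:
Pow(Add(Function('B')(-50), -5015), Rational(1, 2)) = Pow(Add(Mul(163, -50), -5015), Rational(1, 2)) = Pow(Add(-8150, -5015), Rational(1, 2)) = Pow(-13165, Rational(1, 2)) = Mul(I, Pow(13165, Rational(1, 2)))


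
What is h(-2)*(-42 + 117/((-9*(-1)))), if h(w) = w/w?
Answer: -29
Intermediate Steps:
h(w) = 1
h(-2)*(-42 + 117/((-9*(-1)))) = 1*(-42 + 117/((-9*(-1)))) = 1*(-42 + 117/9) = 1*(-42 + 117*(⅑)) = 1*(-42 + 13) = 1*(-29) = -29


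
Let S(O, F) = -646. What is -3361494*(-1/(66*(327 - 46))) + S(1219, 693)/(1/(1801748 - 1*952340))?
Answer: -1696085442439/3091 ≈ -5.4872e+8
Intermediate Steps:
-3361494*(-1/(66*(327 - 46))) + S(1219, 693)/(1/(1801748 - 1*952340)) = -3361494*(-1/(66*(327 - 46))) - 646/(1/(1801748 - 1*952340)) = -3361494/((-66*281)) - 646/(1/(1801748 - 952340)) = -3361494/(-18546) - 646/(1/849408) = -3361494*(-1/18546) - 646/1/849408 = 560249/3091 - 646*849408 = 560249/3091 - 548717568 = -1696085442439/3091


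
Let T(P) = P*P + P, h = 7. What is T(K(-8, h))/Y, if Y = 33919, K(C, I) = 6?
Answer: 42/33919 ≈ 0.0012382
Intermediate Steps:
T(P) = P + P² (T(P) = P² + P = P + P²)
T(K(-8, h))/Y = (6*(1 + 6))/33919 = (6*7)*(1/33919) = 42*(1/33919) = 42/33919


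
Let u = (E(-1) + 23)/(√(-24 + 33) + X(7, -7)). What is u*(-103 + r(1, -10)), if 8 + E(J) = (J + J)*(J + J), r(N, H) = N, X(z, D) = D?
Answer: 969/2 ≈ 484.50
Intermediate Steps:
E(J) = -8 + 4*J² (E(J) = -8 + (J + J)*(J + J) = -8 + (2*J)*(2*J) = -8 + 4*J²)
u = -19/4 (u = ((-8 + 4*(-1)²) + 23)/(√(-24 + 33) - 7) = ((-8 + 4*1) + 23)/(√9 - 7) = ((-8 + 4) + 23)/(3 - 7) = (-4 + 23)/(-4) = 19*(-¼) = -19/4 ≈ -4.7500)
u*(-103 + r(1, -10)) = -19*(-103 + 1)/4 = -19/4*(-102) = 969/2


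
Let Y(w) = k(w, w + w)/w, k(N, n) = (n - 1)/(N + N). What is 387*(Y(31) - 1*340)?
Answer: -252873153/1922 ≈ -1.3157e+5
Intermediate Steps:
k(N, n) = (-1 + n)/(2*N) (k(N, n) = (-1 + n)/((2*N)) = (-1 + n)*(1/(2*N)) = (-1 + n)/(2*N))
Y(w) = (-1 + 2*w)/(2*w²) (Y(w) = ((-1 + (w + w))/(2*w))/w = ((-1 + 2*w)/(2*w))/w = (-1 + 2*w)/(2*w²))
387*(Y(31) - 1*340) = 387*((-½ + 31)/31² - 1*340) = 387*((1/961)*(61/2) - 340) = 387*(61/1922 - 340) = 387*(-653419/1922) = -252873153/1922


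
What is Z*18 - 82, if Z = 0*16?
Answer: -82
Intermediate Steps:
Z = 0
Z*18 - 82 = 0*18 - 82 = 0 - 82 = -82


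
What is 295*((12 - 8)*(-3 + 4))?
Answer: 1180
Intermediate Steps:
295*((12 - 8)*(-3 + 4)) = 295*(4*1) = 295*4 = 1180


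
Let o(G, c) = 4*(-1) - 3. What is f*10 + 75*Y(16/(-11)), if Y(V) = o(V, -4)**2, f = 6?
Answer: 3735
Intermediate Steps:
o(G, c) = -7 (o(G, c) = -4 - 3 = -7)
Y(V) = 49 (Y(V) = (-7)**2 = 49)
f*10 + 75*Y(16/(-11)) = 6*10 + 75*49 = 60 + 3675 = 3735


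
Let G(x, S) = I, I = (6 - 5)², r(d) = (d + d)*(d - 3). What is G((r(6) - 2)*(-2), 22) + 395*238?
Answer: 94011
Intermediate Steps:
r(d) = 2*d*(-3 + d) (r(d) = (2*d)*(-3 + d) = 2*d*(-3 + d))
I = 1 (I = 1² = 1)
G(x, S) = 1
G((r(6) - 2)*(-2), 22) + 395*238 = 1 + 395*238 = 1 + 94010 = 94011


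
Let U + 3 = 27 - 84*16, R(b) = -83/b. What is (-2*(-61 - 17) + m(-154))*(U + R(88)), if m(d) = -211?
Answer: 581215/8 ≈ 72652.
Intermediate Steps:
U = -1320 (U = -3 + (27 - 84*16) = -3 + (27 - 1344) = -3 - 1317 = -1320)
(-2*(-61 - 17) + m(-154))*(U + R(88)) = (-2*(-61 - 17) - 211)*(-1320 - 83/88) = (-2*(-78) - 211)*(-1320 - 83*1/88) = (156 - 211)*(-1320 - 83/88) = -55*(-116243/88) = 581215/8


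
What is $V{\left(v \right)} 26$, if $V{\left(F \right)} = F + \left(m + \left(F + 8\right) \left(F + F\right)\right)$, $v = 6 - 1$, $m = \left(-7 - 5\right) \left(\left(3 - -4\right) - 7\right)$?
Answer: $3510$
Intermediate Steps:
$m = 0$ ($m = - 12 \left(\left(3 + 4\right) - 7\right) = - 12 \left(7 - 7\right) = \left(-12\right) 0 = 0$)
$v = 5$
$V{\left(F \right)} = F + 2 F \left(8 + F\right)$ ($V{\left(F \right)} = F + \left(0 + \left(F + 8\right) \left(F + F\right)\right) = F + \left(0 + \left(8 + F\right) 2 F\right) = F + \left(0 + 2 F \left(8 + F\right)\right) = F + 2 F \left(8 + F\right)$)
$V{\left(v \right)} 26 = 5 \left(17 + 2 \cdot 5\right) 26 = 5 \left(17 + 10\right) 26 = 5 \cdot 27 \cdot 26 = 135 \cdot 26 = 3510$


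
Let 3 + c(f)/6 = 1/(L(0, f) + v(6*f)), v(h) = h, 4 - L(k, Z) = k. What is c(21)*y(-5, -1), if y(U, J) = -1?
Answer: 1167/65 ≈ 17.954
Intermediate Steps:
L(k, Z) = 4 - k
c(f) = -18 + 6/(4 + 6*f) (c(f) = -18 + 6/((4 - 1*0) + 6*f) = -18 + 6/((4 + 0) + 6*f) = -18 + 6/(4 + 6*f))
c(21)*y(-5, -1) = (3*(-11 - 18*21)/(2 + 3*21))*(-1) = (3*(-11 - 378)/(2 + 63))*(-1) = (3*(-389)/65)*(-1) = (3*(1/65)*(-389))*(-1) = -1167/65*(-1) = 1167/65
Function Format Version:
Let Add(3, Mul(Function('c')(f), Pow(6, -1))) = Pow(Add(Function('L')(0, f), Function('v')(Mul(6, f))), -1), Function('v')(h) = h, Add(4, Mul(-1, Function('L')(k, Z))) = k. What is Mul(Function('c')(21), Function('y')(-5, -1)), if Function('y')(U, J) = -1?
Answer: Rational(1167, 65) ≈ 17.954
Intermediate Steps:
Function('L')(k, Z) = Add(4, Mul(-1, k))
Function('c')(f) = Add(-18, Mul(6, Pow(Add(4, Mul(6, f)), -1))) (Function('c')(f) = Add(-18, Mul(6, Pow(Add(Add(4, Mul(-1, 0)), Mul(6, f)), -1))) = Add(-18, Mul(6, Pow(Add(Add(4, 0), Mul(6, f)), -1))) = Add(-18, Mul(6, Pow(Add(4, Mul(6, f)), -1))))
Mul(Function('c')(21), Function('y')(-5, -1)) = Mul(Mul(3, Pow(Add(2, Mul(3, 21)), -1), Add(-11, Mul(-18, 21))), -1) = Mul(Mul(3, Pow(Add(2, 63), -1), Add(-11, -378)), -1) = Mul(Mul(3, Pow(65, -1), -389), -1) = Mul(Mul(3, Rational(1, 65), -389), -1) = Mul(Rational(-1167, 65), -1) = Rational(1167, 65)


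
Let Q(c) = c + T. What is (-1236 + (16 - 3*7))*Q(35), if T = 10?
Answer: -55845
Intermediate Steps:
Q(c) = 10 + c (Q(c) = c + 10 = 10 + c)
(-1236 + (16 - 3*7))*Q(35) = (-1236 + (16 - 3*7))*(10 + 35) = (-1236 + (16 - 21))*45 = (-1236 - 5)*45 = -1241*45 = -55845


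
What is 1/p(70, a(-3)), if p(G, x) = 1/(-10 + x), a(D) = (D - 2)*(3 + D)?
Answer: -10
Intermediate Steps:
a(D) = (-2 + D)*(3 + D)
1/p(70, a(-3)) = 1/(1/(-10 + (-6 - 3 + (-3)²))) = 1/(1/(-10 + (-6 - 3 + 9))) = 1/(1/(-10 + 0)) = 1/(1/(-10)) = 1/(-⅒) = -10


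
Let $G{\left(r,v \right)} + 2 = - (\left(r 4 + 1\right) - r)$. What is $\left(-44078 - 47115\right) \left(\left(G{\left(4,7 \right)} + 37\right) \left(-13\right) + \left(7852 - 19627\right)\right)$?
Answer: $1099878773$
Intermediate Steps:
$G{\left(r,v \right)} = -3 - 3 r$ ($G{\left(r,v \right)} = -2 - \left(\left(r 4 + 1\right) - r\right) = -2 - \left(\left(4 r + 1\right) - r\right) = -2 - \left(\left(1 + 4 r\right) - r\right) = -2 - \left(1 + 3 r\right) = -3 - 3 r$)
$\left(-44078 - 47115\right) \left(\left(G{\left(4,7 \right)} + 37\right) \left(-13\right) + \left(7852 - 19627\right)\right) = \left(-44078 - 47115\right) \left(\left(\left(-3 - 12\right) + 37\right) \left(-13\right) + \left(7852 - 19627\right)\right) = - 91193 \left(\left(\left(-3 - 12\right) + 37\right) \left(-13\right) - 11775\right) = - 91193 \left(\left(-15 + 37\right) \left(-13\right) - 11775\right) = - 91193 \left(22 \left(-13\right) - 11775\right) = - 91193 \left(-286 - 11775\right) = \left(-91193\right) \left(-12061\right) = 1099878773$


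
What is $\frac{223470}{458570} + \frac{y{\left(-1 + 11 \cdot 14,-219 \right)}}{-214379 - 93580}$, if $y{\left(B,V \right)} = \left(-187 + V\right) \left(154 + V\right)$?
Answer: $\frac{5671793543}{14122075863} \approx 0.40163$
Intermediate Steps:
$\frac{223470}{458570} + \frac{y{\left(-1 + 11 \cdot 14,-219 \right)}}{-214379 - 93580} = \frac{223470}{458570} + \frac{-28798 + \left(-219\right)^{2} - -7227}{-214379 - 93580} = 223470 \cdot \frac{1}{458570} + \frac{-28798 + 47961 + 7227}{-214379 - 93580} = \frac{22347}{45857} + \frac{26390}{-307959} = \frac{22347}{45857} + 26390 \left(- \frac{1}{307959}\right) = \frac{22347}{45857} - \frac{26390}{307959} = \frac{5671793543}{14122075863}$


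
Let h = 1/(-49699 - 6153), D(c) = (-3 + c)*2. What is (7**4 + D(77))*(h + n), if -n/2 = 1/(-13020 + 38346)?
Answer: -174644735/707253876 ≈ -0.24693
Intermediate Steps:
D(c) = -6 + 2*c
h = -1/55852 (h = 1/(-55852) = -1/55852 ≈ -1.7904e-5)
n = -1/12663 (n = -2/(-13020 + 38346) = -2/25326 = -2*1/25326 = -1/12663 ≈ -7.8970e-5)
(7**4 + D(77))*(h + n) = (7**4 + (-6 + 2*77))*(-1/55852 - 1/12663) = (2401 + (-6 + 154))*(-68515/707253876) = (2401 + 148)*(-68515/707253876) = 2549*(-68515/707253876) = -174644735/707253876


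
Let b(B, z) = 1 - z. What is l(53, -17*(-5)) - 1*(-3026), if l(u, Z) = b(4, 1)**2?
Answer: 3026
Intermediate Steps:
l(u, Z) = 0 (l(u, Z) = (1 - 1*1)**2 = (1 - 1)**2 = 0**2 = 0)
l(53, -17*(-5)) - 1*(-3026) = 0 - 1*(-3026) = 0 + 3026 = 3026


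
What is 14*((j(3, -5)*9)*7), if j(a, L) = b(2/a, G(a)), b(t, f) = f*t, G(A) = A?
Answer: 1764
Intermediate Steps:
j(a, L) = 2 (j(a, L) = a*(2/a) = 2)
14*((j(3, -5)*9)*7) = 14*((2*9)*7) = 14*(18*7) = 14*126 = 1764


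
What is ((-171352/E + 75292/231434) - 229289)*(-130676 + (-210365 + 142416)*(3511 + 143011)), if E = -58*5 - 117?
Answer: 1393724362755867510270/611647 ≈ 2.2786e+15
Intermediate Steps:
E = -407 (E = -290 - 117 = -407)
((-171352/E + 75292/231434) - 229289)*(-130676 + (-210365 + 142416)*(3511 + 143011)) = ((-171352/(-407) + 75292/231434) - 229289)*(-130676 + (-210365 + 142416)*(3511 + 143011)) = ((-171352*(-1/407) + 75292*(1/231434)) - 229289)*(-130676 - 67949*146522) = ((171352/407 + 5378/16531) - 229289)*(-130676 - 9956023378) = (2834808758/6728117 - 229289)*(-9956154054) = -1539848410055/6728117*(-9956154054) = 1393724362755867510270/611647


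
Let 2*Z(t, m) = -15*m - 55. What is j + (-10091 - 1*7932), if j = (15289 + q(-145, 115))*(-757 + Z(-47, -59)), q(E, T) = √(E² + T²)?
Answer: -5246861 - 1710*√1370 ≈ -5.3102e+6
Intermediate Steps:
Z(t, m) = -55/2 - 15*m/2 (Z(t, m) = (-15*m - 55)/2 = (-55 - 15*m)/2 = -55/2 - 15*m/2)
j = -5228838 - 1710*√1370 (j = (15289 + √((-145)² + 115²))*(-757 + (-55/2 - 15/2*(-59))) = (15289 + √(21025 + 13225))*(-757 + (-55/2 + 885/2)) = (15289 + √34250)*(-757 + 415) = (15289 + 5*√1370)*(-342) = -5228838 - 1710*√1370 ≈ -5.2921e+6)
j + (-10091 - 1*7932) = (-5228838 - 1710*√1370) + (-10091 - 1*7932) = (-5228838 - 1710*√1370) + (-10091 - 7932) = (-5228838 - 1710*√1370) - 18023 = -5246861 - 1710*√1370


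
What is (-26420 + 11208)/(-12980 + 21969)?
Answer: -15212/8989 ≈ -1.6923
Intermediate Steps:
(-26420 + 11208)/(-12980 + 21969) = -15212/8989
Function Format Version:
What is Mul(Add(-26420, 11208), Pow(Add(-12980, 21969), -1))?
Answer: Rational(-15212, 8989) ≈ -1.6923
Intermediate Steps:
Mul(Add(-26420, 11208), Pow(Add(-12980, 21969), -1)) = Mul(-15212, Pow(8989, -1)) = Mul(-15212, Rational(1, 8989)) = Rational(-15212, 8989)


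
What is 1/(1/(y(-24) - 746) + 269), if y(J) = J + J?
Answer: 794/213585 ≈ 0.0037175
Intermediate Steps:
y(J) = 2*J
1/(1/(y(-24) - 746) + 269) = 1/(1/(2*(-24) - 746) + 269) = 1/(1/(-48 - 746) + 269) = 1/(1/(-794) + 269) = 1/(-1/794 + 269) = 1/(213585/794) = 794/213585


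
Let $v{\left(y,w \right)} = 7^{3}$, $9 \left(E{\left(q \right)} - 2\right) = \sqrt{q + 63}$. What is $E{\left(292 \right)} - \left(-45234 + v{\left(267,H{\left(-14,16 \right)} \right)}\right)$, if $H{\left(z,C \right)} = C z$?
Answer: $44893 + \frac{\sqrt{355}}{9} \approx 44895.0$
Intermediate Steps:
$E{\left(q \right)} = 2 + \frac{\sqrt{63 + q}}{9}$ ($E{\left(q \right)} = 2 + \frac{\sqrt{q + 63}}{9} = 2 + \frac{\sqrt{63 + q}}{9}$)
$v{\left(y,w \right)} = 343$
$E{\left(292 \right)} - \left(-45234 + v{\left(267,H{\left(-14,16 \right)} \right)}\right) = \left(2 + \frac{\sqrt{63 + 292}}{9}\right) + \left(45234 - 343\right) = \left(2 + \frac{\sqrt{355}}{9}\right) + \left(45234 - 343\right) = \left(2 + \frac{\sqrt{355}}{9}\right) + 44891 = 44893 + \frac{\sqrt{355}}{9}$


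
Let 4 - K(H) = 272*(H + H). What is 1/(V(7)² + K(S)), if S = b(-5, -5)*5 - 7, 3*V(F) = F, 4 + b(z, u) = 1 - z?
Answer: -9/14603 ≈ -0.00061631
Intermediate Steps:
b(z, u) = -3 - z (b(z, u) = -4 + (1 - z) = -3 - z)
V(F) = F/3
S = 3 (S = (-3 - 1*(-5))*5 - 7 = (-3 + 5)*5 - 7 = 2*5 - 7 = 10 - 7 = 3)
K(H) = 4 - 544*H (K(H) = 4 - 272*(H + H) = 4 - 272*2*H = 4 - 544*H)
1/(V(7)² + K(S)) = 1/(((⅓)*7)² + (4 - 544*3)) = 1/((7/3)² + (4 - 1632)) = 1/(49/9 - 1628) = 1/(-14603/9) = -9/14603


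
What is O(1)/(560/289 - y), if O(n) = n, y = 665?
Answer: -289/191625 ≈ -0.0015082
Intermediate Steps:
O(1)/(560/289 - y) = 1/(560/289 - 1*665) = 1/(560*(1/289) - 665) = 1/(560/289 - 665) = 1/(-191625/289) = 1*(-289/191625) = -289/191625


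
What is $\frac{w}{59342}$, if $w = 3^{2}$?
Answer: $\frac{9}{59342} \approx 0.00015166$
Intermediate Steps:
$w = 9$
$\frac{w}{59342} = \frac{9}{59342}$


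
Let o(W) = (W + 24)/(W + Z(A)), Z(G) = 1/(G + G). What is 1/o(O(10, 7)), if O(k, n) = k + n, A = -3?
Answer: 101/246 ≈ 0.41057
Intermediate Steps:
Z(G) = 1/(2*G)
o(W) = (24 + W)/(-1/6 + W) (o(W) = (W + 24)/(W + (1/2)/(-3)) = (24 + W)/(W + (1/2)*(-1/3)) = (24 + W)/(W - 1/6) = (24 + W)/(-1/6 + W))
1/o(O(10, 7)) = 1/(6*(24 + (10 + 7))/(-1 + 6*(10 + 7))) = 1/(6*(24 + 17)/(-1 + 6*17)) = 1/(6*41/(-1 + 102)) = 1/(6*41/101) = 1/(6*(1/101)*41) = 1/(246/101) = 101/246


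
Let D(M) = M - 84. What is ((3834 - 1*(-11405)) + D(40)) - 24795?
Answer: -9600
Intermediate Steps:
D(M) = -84 + M
((3834 - 1*(-11405)) + D(40)) - 24795 = ((3834 - 1*(-11405)) + (-84 + 40)) - 24795 = ((3834 + 11405) - 44) - 24795 = (15239 - 44) - 24795 = 15195 - 24795 = -9600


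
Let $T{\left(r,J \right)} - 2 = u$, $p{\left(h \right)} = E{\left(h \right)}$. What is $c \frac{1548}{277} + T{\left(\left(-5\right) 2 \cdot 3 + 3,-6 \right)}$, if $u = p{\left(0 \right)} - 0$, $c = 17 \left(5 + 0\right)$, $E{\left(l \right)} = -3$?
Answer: $\frac{131303}{277} \approx 474.02$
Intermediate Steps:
$p{\left(h \right)} = -3$
$c = 85$ ($c = 17 \cdot 5 = 85$)
$u = -3$ ($u = -3 - 0 = -3 + 0 = -3$)
$T{\left(r,J \right)} = -1$ ($T{\left(r,J \right)} = 2 - 3 = -1$)
$c \frac{1548}{277} + T{\left(\left(-5\right) 2 \cdot 3 + 3,-6 \right)} = 85 \cdot \frac{1548}{277} - 1 = \frac{131580}{277} - 1 = \frac{131303}{277}$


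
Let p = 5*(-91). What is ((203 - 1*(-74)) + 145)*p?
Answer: -192010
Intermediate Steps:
p = -455
((203 - 1*(-74)) + 145)*p = ((203 - 1*(-74)) + 145)*(-455) = ((203 + 74) + 145)*(-455) = (277 + 145)*(-455) = 422*(-455) = -192010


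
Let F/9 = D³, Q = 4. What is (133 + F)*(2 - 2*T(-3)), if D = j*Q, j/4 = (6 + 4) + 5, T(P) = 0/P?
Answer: 248832266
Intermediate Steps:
T(P) = 0
j = 60 (j = 4*((6 + 4) + 5) = 4*(10 + 5) = 4*15 = 60)
D = 240 (D = 60*4 = 240)
F = 124416000 (F = 9*240³ = 9*13824000 = 124416000)
(133 + F)*(2 - 2*T(-3)) = (133 + 124416000)*(2 - 2*0) = 124416133*(2 + 0) = 124416133*2 = 248832266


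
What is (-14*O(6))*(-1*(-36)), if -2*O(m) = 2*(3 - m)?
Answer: -1512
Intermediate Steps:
O(m) = -3 + m (O(m) = -(3 - m) = -(6 - 2*m)/2 = -3 + m)
(-14*O(6))*(-1*(-36)) = (-14*(-3 + 6))*(-1*(-36)) = -14*3*36 = -42*36 = -1512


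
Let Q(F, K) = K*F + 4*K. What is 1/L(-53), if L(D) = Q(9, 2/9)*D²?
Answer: 9/73034 ≈ 0.00012323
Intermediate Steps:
Q(F, K) = 4*K + F*K (Q(F, K) = F*K + 4*K = 4*K + F*K)
L(D) = 26*D²/9 (L(D) = ((2/9)*(4 + 9))*D² = ((2*(⅑))*13)*D² = ((2/9)*13)*D² = 26*D²/9)
1/L(-53) = 1/((26/9)*(-53)²) = 1/((26/9)*2809) = 1/(73034/9) = 9/73034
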